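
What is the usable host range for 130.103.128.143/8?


Network: 130.0.0.0
Broadcast: 130.255.255.255
First usable = network + 1
Last usable = broadcast - 1
Range: 130.0.0.1 to 130.255.255.254


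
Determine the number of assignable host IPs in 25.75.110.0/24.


Host bits = 32 - 24 = 8
Total addresses = 2^8 = 256
Usable = total - 2 (network and broadcast)
Usable hosts: 254


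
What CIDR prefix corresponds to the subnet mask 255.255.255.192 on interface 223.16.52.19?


Binary: 11111111.11111111.11111111.11000000
Count leading 1s
Prefix: /26


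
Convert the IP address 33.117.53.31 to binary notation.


33 = 00100001
117 = 01110101
53 = 00110101
31 = 00011111
Binary: 00100001.01110101.00110101.00011111


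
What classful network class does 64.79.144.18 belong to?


First octet: 64
Binary: 01000000
0xxxxxxx -> Class A (1-126)
Class A, default mask 255.0.0.0 (/8)


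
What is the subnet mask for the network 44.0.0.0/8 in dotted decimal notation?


/8 means 8 network bits, 24 host bits
Binary: 11111111000000000000000000000000
Mask: 255.0.0.0


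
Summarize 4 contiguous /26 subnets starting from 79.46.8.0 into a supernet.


Original prefix: /26
Number of subnets: 4 = 2^2
New prefix = 26 - 2 = 24
Supernet: 79.46.8.0/24


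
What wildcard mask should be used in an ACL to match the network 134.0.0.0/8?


Subnet mask: 255.0.0.0
Wildcard = 255.255.255.255 - subnet mask
255 - 255 = 0
255 - 0 = 255
255 - 0 = 255
255 - 0 = 255
Wildcard: 0.255.255.255


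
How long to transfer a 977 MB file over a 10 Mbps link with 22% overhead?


Effective throughput = 10 * (1 - 22/100) = 7.8 Mbps
File size in Mb = 977 * 8 = 7816 Mb
Time = 7816 / 7.8
Time = 1002.0513 seconds


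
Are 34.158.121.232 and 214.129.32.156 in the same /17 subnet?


Mask: 255.255.128.0
34.158.121.232 AND mask = 34.158.0.0
214.129.32.156 AND mask = 214.129.0.0
No, different subnets (34.158.0.0 vs 214.129.0.0)


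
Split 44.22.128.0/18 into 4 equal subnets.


New prefix = 18 + 2 = 20
Each subnet has 4096 addresses
  44.22.128.0/20
  44.22.144.0/20
  44.22.160.0/20
  44.22.176.0/20
Subnets: 44.22.128.0/20, 44.22.144.0/20, 44.22.160.0/20, 44.22.176.0/20


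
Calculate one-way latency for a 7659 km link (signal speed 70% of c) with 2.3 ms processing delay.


Speed = 0.7 * 3e5 km/s = 210000 km/s
Propagation delay = 7659 / 210000 = 0.0365 s = 36.4714 ms
Processing delay = 2.3 ms
Total one-way latency = 38.7714 ms


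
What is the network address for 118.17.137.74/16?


IP:   01110110.00010001.10001001.01001010
Mask: 11111111.11111111.00000000.00000000
AND operation:
Net:  01110110.00010001.00000000.00000000
Network: 118.17.0.0/16


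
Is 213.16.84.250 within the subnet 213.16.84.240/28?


Subnet network: 213.16.84.240
Test IP AND mask: 213.16.84.240
Yes, 213.16.84.250 is in 213.16.84.240/28


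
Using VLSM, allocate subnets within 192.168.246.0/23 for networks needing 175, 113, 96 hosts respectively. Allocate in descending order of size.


175 hosts -> /24 (254 usable): 192.168.246.0/24
113 hosts -> /25 (126 usable): 192.168.247.0/25
96 hosts -> /25 (126 usable): 192.168.247.128/25
Allocation: 192.168.246.0/24 (175 hosts, 254 usable); 192.168.247.0/25 (113 hosts, 126 usable); 192.168.247.128/25 (96 hosts, 126 usable)


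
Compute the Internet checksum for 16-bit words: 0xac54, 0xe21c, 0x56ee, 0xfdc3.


Sum all words (with carry folding):
+ 0xac54 = 0xac54
+ 0xe21c = 0x8e71
+ 0x56ee = 0xe55f
+ 0xfdc3 = 0xe323
One's complement: ~0xe323
Checksum = 0x1cdc


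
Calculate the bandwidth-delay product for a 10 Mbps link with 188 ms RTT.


BDP = bandwidth * RTT
= 10 Mbps * 188 ms
= 10 * 1e6 * 188 / 1000 bits
= 1880000 bits
= 235000 bytes
= 229.4922 KB
BDP = 1880000 bits (235000 bytes)


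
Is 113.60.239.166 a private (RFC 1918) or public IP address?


RFC 1918 private ranges:
  10.0.0.0/8 (10.0.0.0 - 10.255.255.255)
  172.16.0.0/12 (172.16.0.0 - 172.31.255.255)
  192.168.0.0/16 (192.168.0.0 - 192.168.255.255)
Public (not in any RFC 1918 range)


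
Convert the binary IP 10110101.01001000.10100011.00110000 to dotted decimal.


10110101 = 181
01001000 = 72
10100011 = 163
00110000 = 48
IP: 181.72.163.48


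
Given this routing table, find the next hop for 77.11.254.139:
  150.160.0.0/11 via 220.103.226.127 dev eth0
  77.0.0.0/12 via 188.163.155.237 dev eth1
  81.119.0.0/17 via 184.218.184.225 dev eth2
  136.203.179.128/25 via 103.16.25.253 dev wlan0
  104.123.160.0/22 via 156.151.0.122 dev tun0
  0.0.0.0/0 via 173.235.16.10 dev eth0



Longest prefix match for 77.11.254.139:
  /11 150.160.0.0: no
  /12 77.0.0.0: MATCH
  /17 81.119.0.0: no
  /25 136.203.179.128: no
  /22 104.123.160.0: no
  /0 0.0.0.0: MATCH
Selected: next-hop 188.163.155.237 via eth1 (matched /12)


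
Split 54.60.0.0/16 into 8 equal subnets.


New prefix = 16 + 3 = 19
Each subnet has 8192 addresses
  54.60.0.0/19
  54.60.32.0/19
  54.60.64.0/19
  54.60.96.0/19
  54.60.128.0/19
  54.60.160.0/19
  54.60.192.0/19
  54.60.224.0/19
Subnets: 54.60.0.0/19, 54.60.32.0/19, 54.60.64.0/19, 54.60.96.0/19, 54.60.128.0/19, 54.60.160.0/19, 54.60.192.0/19, 54.60.224.0/19


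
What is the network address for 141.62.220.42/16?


IP:   10001101.00111110.11011100.00101010
Mask: 11111111.11111111.00000000.00000000
AND operation:
Net:  10001101.00111110.00000000.00000000
Network: 141.62.0.0/16


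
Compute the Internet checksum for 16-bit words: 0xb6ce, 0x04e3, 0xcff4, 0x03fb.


Sum all words (with carry folding):
+ 0xb6ce = 0xb6ce
+ 0x04e3 = 0xbbb1
+ 0xcff4 = 0x8ba6
+ 0x03fb = 0x8fa1
One's complement: ~0x8fa1
Checksum = 0x705e


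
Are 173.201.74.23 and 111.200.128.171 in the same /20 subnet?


Mask: 255.255.240.0
173.201.74.23 AND mask = 173.201.64.0
111.200.128.171 AND mask = 111.200.128.0
No, different subnets (173.201.64.0 vs 111.200.128.0)


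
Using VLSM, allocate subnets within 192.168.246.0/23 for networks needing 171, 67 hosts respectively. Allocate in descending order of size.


171 hosts -> /24 (254 usable): 192.168.246.0/24
67 hosts -> /25 (126 usable): 192.168.247.0/25
Allocation: 192.168.246.0/24 (171 hosts, 254 usable); 192.168.247.0/25 (67 hosts, 126 usable)


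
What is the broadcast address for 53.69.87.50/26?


Network: 53.69.87.0/26
Host bits = 6
Set all host bits to 1:
Broadcast: 53.69.87.63


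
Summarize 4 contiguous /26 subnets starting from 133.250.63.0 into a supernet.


Original prefix: /26
Number of subnets: 4 = 2^2
New prefix = 26 - 2 = 24
Supernet: 133.250.63.0/24


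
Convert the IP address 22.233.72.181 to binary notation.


22 = 00010110
233 = 11101001
72 = 01001000
181 = 10110101
Binary: 00010110.11101001.01001000.10110101


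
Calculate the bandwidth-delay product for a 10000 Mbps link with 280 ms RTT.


BDP = bandwidth * RTT
= 10000 Mbps * 280 ms
= 10000 * 1e6 * 280 / 1000 bits
= 2800000000 bits
= 350000000 bytes
= 341796.875 KB
BDP = 2800000000 bits (350000000 bytes)


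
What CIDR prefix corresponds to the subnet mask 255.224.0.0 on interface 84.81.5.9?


Binary: 11111111.11100000.00000000.00000000
Count leading 1s
Prefix: /11


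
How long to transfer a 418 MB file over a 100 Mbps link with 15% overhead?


Effective throughput = 100 * (1 - 15/100) = 85 Mbps
File size in Mb = 418 * 8 = 3344 Mb
Time = 3344 / 85
Time = 39.3412 seconds


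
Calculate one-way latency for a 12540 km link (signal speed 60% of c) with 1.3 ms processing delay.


Speed = 0.6 * 3e5 km/s = 180000 km/s
Propagation delay = 12540 / 180000 = 0.0697 s = 69.6667 ms
Processing delay = 1.3 ms
Total one-way latency = 70.9667 ms


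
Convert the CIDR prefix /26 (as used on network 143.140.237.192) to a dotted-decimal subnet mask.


/26 means 26 network bits, 6 host bits
Binary: 11111111111111111111111111000000
Mask: 255.255.255.192


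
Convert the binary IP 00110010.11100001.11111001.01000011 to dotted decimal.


00110010 = 50
11100001 = 225
11111001 = 249
01000011 = 67
IP: 50.225.249.67


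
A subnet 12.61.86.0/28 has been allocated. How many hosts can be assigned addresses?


Host bits = 32 - 28 = 4
Total addresses = 2^4 = 16
Usable = total - 2 (network and broadcast)
Usable hosts: 14


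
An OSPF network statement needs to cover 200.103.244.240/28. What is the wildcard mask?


Subnet mask: 255.255.255.240
Wildcard = 255.255.255.255 - subnet mask
255 - 255 = 0
255 - 255 = 0
255 - 255 = 0
255 - 240 = 15
Wildcard: 0.0.0.15


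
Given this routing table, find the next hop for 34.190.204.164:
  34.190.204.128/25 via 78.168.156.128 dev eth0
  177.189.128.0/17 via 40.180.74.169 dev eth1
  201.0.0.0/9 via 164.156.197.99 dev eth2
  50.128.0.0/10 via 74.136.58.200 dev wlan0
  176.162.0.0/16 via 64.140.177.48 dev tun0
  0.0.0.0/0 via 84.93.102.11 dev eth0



Longest prefix match for 34.190.204.164:
  /25 34.190.204.128: MATCH
  /17 177.189.128.0: no
  /9 201.0.0.0: no
  /10 50.128.0.0: no
  /16 176.162.0.0: no
  /0 0.0.0.0: MATCH
Selected: next-hop 78.168.156.128 via eth0 (matched /25)


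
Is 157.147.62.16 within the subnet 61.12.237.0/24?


Subnet network: 61.12.237.0
Test IP AND mask: 157.147.62.0
No, 157.147.62.16 is not in 61.12.237.0/24


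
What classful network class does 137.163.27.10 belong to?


First octet: 137
Binary: 10001001
10xxxxxx -> Class B (128-191)
Class B, default mask 255.255.0.0 (/16)


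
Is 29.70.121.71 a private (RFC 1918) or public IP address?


RFC 1918 private ranges:
  10.0.0.0/8 (10.0.0.0 - 10.255.255.255)
  172.16.0.0/12 (172.16.0.0 - 172.31.255.255)
  192.168.0.0/16 (192.168.0.0 - 192.168.255.255)
Public (not in any RFC 1918 range)


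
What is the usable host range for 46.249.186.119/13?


Network: 46.248.0.0
Broadcast: 46.255.255.255
First usable = network + 1
Last usable = broadcast - 1
Range: 46.248.0.1 to 46.255.255.254


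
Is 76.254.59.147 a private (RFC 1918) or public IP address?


RFC 1918 private ranges:
  10.0.0.0/8 (10.0.0.0 - 10.255.255.255)
  172.16.0.0/12 (172.16.0.0 - 172.31.255.255)
  192.168.0.0/16 (192.168.0.0 - 192.168.255.255)
Public (not in any RFC 1918 range)


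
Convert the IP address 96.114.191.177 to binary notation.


96 = 01100000
114 = 01110010
191 = 10111111
177 = 10110001
Binary: 01100000.01110010.10111111.10110001


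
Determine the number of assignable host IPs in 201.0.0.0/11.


Host bits = 32 - 11 = 21
Total addresses = 2^21 = 2097152
Usable = total - 2 (network and broadcast)
Usable hosts: 2097150


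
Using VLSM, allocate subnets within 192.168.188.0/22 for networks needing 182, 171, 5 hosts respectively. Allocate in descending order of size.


182 hosts -> /24 (254 usable): 192.168.188.0/24
171 hosts -> /24 (254 usable): 192.168.189.0/24
5 hosts -> /29 (6 usable): 192.168.190.0/29
Allocation: 192.168.188.0/24 (182 hosts, 254 usable); 192.168.189.0/24 (171 hosts, 254 usable); 192.168.190.0/29 (5 hosts, 6 usable)


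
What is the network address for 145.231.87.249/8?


IP:   10010001.11100111.01010111.11111001
Mask: 11111111.00000000.00000000.00000000
AND operation:
Net:  10010001.00000000.00000000.00000000
Network: 145.0.0.0/8


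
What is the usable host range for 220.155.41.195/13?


Network: 220.152.0.0
Broadcast: 220.159.255.255
First usable = network + 1
Last usable = broadcast - 1
Range: 220.152.0.1 to 220.159.255.254


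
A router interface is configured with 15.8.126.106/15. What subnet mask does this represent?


/15 means 15 network bits, 17 host bits
Binary: 11111111111111100000000000000000
Mask: 255.254.0.0


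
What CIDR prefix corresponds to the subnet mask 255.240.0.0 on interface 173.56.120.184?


Binary: 11111111.11110000.00000000.00000000
Count leading 1s
Prefix: /12


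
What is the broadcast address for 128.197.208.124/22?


Network: 128.197.208.0/22
Host bits = 10
Set all host bits to 1:
Broadcast: 128.197.211.255


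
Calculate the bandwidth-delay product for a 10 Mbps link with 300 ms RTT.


BDP = bandwidth * RTT
= 10 Mbps * 300 ms
= 10 * 1e6 * 300 / 1000 bits
= 3000000 bits
= 375000 bytes
= 366.2109 KB
BDP = 3000000 bits (375000 bytes)


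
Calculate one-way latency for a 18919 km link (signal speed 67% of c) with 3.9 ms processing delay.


Speed = 0.67 * 3e5 km/s = 201000 km/s
Propagation delay = 18919 / 201000 = 0.0941 s = 94.1244 ms
Processing delay = 3.9 ms
Total one-way latency = 98.0244 ms


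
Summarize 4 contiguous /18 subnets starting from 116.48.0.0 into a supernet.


Original prefix: /18
Number of subnets: 4 = 2^2
New prefix = 18 - 2 = 16
Supernet: 116.48.0.0/16


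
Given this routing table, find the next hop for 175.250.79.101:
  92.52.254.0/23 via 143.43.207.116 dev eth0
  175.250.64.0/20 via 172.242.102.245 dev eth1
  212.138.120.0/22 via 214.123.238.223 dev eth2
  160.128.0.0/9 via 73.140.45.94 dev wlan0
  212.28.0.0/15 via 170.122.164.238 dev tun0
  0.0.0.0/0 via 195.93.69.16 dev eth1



Longest prefix match for 175.250.79.101:
  /23 92.52.254.0: no
  /20 175.250.64.0: MATCH
  /22 212.138.120.0: no
  /9 160.128.0.0: no
  /15 212.28.0.0: no
  /0 0.0.0.0: MATCH
Selected: next-hop 172.242.102.245 via eth1 (matched /20)


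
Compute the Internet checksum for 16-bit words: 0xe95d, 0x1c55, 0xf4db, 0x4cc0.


Sum all words (with carry folding):
+ 0xe95d = 0xe95d
+ 0x1c55 = 0x05b3
+ 0xf4db = 0xfa8e
+ 0x4cc0 = 0x474f
One's complement: ~0x474f
Checksum = 0xb8b0


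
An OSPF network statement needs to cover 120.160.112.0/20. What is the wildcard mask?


Subnet mask: 255.255.240.0
Wildcard = 255.255.255.255 - subnet mask
255 - 255 = 0
255 - 255 = 0
255 - 240 = 15
255 - 0 = 255
Wildcard: 0.0.15.255


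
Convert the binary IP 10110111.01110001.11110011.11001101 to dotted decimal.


10110111 = 183
01110001 = 113
11110011 = 243
11001101 = 205
IP: 183.113.243.205


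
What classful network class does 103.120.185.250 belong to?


First octet: 103
Binary: 01100111
0xxxxxxx -> Class A (1-126)
Class A, default mask 255.0.0.0 (/8)


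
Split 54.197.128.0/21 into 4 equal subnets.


New prefix = 21 + 2 = 23
Each subnet has 512 addresses
  54.197.128.0/23
  54.197.130.0/23
  54.197.132.0/23
  54.197.134.0/23
Subnets: 54.197.128.0/23, 54.197.130.0/23, 54.197.132.0/23, 54.197.134.0/23


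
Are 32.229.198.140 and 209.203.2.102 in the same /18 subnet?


Mask: 255.255.192.0
32.229.198.140 AND mask = 32.229.192.0
209.203.2.102 AND mask = 209.203.0.0
No, different subnets (32.229.192.0 vs 209.203.0.0)


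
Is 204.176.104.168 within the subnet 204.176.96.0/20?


Subnet network: 204.176.96.0
Test IP AND mask: 204.176.96.0
Yes, 204.176.104.168 is in 204.176.96.0/20


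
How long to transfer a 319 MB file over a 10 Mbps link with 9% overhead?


Effective throughput = 10 * (1 - 9/100) = 9.1 Mbps
File size in Mb = 319 * 8 = 2552 Mb
Time = 2552 / 9.1
Time = 280.4396 seconds


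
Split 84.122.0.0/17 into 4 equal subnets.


New prefix = 17 + 2 = 19
Each subnet has 8192 addresses
  84.122.0.0/19
  84.122.32.0/19
  84.122.64.0/19
  84.122.96.0/19
Subnets: 84.122.0.0/19, 84.122.32.0/19, 84.122.64.0/19, 84.122.96.0/19


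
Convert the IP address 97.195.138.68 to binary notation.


97 = 01100001
195 = 11000011
138 = 10001010
68 = 01000100
Binary: 01100001.11000011.10001010.01000100


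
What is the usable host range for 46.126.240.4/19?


Network: 46.126.224.0
Broadcast: 46.126.255.255
First usable = network + 1
Last usable = broadcast - 1
Range: 46.126.224.1 to 46.126.255.254


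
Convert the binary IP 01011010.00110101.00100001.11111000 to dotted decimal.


01011010 = 90
00110101 = 53
00100001 = 33
11111000 = 248
IP: 90.53.33.248


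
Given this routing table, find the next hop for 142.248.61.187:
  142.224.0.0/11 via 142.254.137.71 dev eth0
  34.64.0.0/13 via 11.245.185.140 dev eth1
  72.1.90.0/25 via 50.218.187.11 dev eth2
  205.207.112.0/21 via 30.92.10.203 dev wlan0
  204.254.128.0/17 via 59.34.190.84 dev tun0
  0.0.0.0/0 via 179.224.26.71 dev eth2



Longest prefix match for 142.248.61.187:
  /11 142.224.0.0: MATCH
  /13 34.64.0.0: no
  /25 72.1.90.0: no
  /21 205.207.112.0: no
  /17 204.254.128.0: no
  /0 0.0.0.0: MATCH
Selected: next-hop 142.254.137.71 via eth0 (matched /11)


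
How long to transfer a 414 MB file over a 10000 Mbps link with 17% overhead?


Effective throughput = 10000 * (1 - 17/100) = 8300 Mbps
File size in Mb = 414 * 8 = 3312 Mb
Time = 3312 / 8300
Time = 0.399 seconds


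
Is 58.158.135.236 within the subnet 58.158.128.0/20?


Subnet network: 58.158.128.0
Test IP AND mask: 58.158.128.0
Yes, 58.158.135.236 is in 58.158.128.0/20


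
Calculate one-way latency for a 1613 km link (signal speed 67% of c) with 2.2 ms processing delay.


Speed = 0.67 * 3e5 km/s = 201000 km/s
Propagation delay = 1613 / 201000 = 0.008 s = 8.0249 ms
Processing delay = 2.2 ms
Total one-way latency = 10.2249 ms


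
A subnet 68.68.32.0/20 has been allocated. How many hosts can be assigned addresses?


Host bits = 32 - 20 = 12
Total addresses = 2^12 = 4096
Usable = total - 2 (network and broadcast)
Usable hosts: 4094


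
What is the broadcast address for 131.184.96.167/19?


Network: 131.184.96.0/19
Host bits = 13
Set all host bits to 1:
Broadcast: 131.184.127.255


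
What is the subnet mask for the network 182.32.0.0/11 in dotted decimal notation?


/11 means 11 network bits, 21 host bits
Binary: 11111111111000000000000000000000
Mask: 255.224.0.0


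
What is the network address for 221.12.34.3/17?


IP:   11011101.00001100.00100010.00000011
Mask: 11111111.11111111.10000000.00000000
AND operation:
Net:  11011101.00001100.00000000.00000000
Network: 221.12.0.0/17


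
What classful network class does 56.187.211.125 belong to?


First octet: 56
Binary: 00111000
0xxxxxxx -> Class A (1-126)
Class A, default mask 255.0.0.0 (/8)


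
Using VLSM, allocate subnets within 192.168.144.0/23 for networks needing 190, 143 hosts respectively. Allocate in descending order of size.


190 hosts -> /24 (254 usable): 192.168.144.0/24
143 hosts -> /24 (254 usable): 192.168.145.0/24
Allocation: 192.168.144.0/24 (190 hosts, 254 usable); 192.168.145.0/24 (143 hosts, 254 usable)


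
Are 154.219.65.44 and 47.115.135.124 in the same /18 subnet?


Mask: 255.255.192.0
154.219.65.44 AND mask = 154.219.64.0
47.115.135.124 AND mask = 47.115.128.0
No, different subnets (154.219.64.0 vs 47.115.128.0)


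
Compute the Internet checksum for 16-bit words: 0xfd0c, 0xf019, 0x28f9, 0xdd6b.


Sum all words (with carry folding):
+ 0xfd0c = 0xfd0c
+ 0xf019 = 0xed26
+ 0x28f9 = 0x1620
+ 0xdd6b = 0xf38b
One's complement: ~0xf38b
Checksum = 0x0c74


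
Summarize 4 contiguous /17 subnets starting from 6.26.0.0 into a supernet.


Original prefix: /17
Number of subnets: 4 = 2^2
New prefix = 17 - 2 = 15
Supernet: 6.26.0.0/15


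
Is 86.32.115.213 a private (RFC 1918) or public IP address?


RFC 1918 private ranges:
  10.0.0.0/8 (10.0.0.0 - 10.255.255.255)
  172.16.0.0/12 (172.16.0.0 - 172.31.255.255)
  192.168.0.0/16 (192.168.0.0 - 192.168.255.255)
Public (not in any RFC 1918 range)


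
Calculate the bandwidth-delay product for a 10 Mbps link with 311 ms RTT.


BDP = bandwidth * RTT
= 10 Mbps * 311 ms
= 10 * 1e6 * 311 / 1000 bits
= 3110000 bits
= 388750 bytes
= 379.6387 KB
BDP = 3110000 bits (388750 bytes)


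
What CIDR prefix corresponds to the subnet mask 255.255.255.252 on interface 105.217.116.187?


Binary: 11111111.11111111.11111111.11111100
Count leading 1s
Prefix: /30


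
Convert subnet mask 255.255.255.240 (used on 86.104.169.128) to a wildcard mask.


Subnet mask: 255.255.255.240
Wildcard = 255.255.255.255 - subnet mask
255 - 255 = 0
255 - 255 = 0
255 - 255 = 0
255 - 240 = 15
Wildcard: 0.0.0.15


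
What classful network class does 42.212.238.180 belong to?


First octet: 42
Binary: 00101010
0xxxxxxx -> Class A (1-126)
Class A, default mask 255.0.0.0 (/8)


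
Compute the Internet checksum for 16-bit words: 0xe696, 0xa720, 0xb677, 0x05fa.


Sum all words (with carry folding):
+ 0xe696 = 0xe696
+ 0xa720 = 0x8db7
+ 0xb677 = 0x442f
+ 0x05fa = 0x4a29
One's complement: ~0x4a29
Checksum = 0xb5d6


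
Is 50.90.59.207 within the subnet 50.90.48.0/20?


Subnet network: 50.90.48.0
Test IP AND mask: 50.90.48.0
Yes, 50.90.59.207 is in 50.90.48.0/20


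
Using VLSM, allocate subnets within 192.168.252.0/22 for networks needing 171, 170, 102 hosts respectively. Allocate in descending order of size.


171 hosts -> /24 (254 usable): 192.168.252.0/24
170 hosts -> /24 (254 usable): 192.168.253.0/24
102 hosts -> /25 (126 usable): 192.168.254.0/25
Allocation: 192.168.252.0/24 (171 hosts, 254 usable); 192.168.253.0/24 (170 hosts, 254 usable); 192.168.254.0/25 (102 hosts, 126 usable)


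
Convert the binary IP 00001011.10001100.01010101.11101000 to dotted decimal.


00001011 = 11
10001100 = 140
01010101 = 85
11101000 = 232
IP: 11.140.85.232


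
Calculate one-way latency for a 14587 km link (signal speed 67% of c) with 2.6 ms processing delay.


Speed = 0.67 * 3e5 km/s = 201000 km/s
Propagation delay = 14587 / 201000 = 0.0726 s = 72.5721 ms
Processing delay = 2.6 ms
Total one-way latency = 75.1721 ms


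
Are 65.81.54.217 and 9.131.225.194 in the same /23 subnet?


Mask: 255.255.254.0
65.81.54.217 AND mask = 65.81.54.0
9.131.225.194 AND mask = 9.131.224.0
No, different subnets (65.81.54.0 vs 9.131.224.0)


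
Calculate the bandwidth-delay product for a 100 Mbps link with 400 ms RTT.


BDP = bandwidth * RTT
= 100 Mbps * 400 ms
= 100 * 1e6 * 400 / 1000 bits
= 40000000 bits
= 5000000 bytes
= 4882.8125 KB
BDP = 40000000 bits (5000000 bytes)


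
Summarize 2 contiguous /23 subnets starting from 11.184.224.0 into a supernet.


Original prefix: /23
Number of subnets: 2 = 2^1
New prefix = 23 - 1 = 22
Supernet: 11.184.224.0/22


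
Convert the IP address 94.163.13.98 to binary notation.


94 = 01011110
163 = 10100011
13 = 00001101
98 = 01100010
Binary: 01011110.10100011.00001101.01100010


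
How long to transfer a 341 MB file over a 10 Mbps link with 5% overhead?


Effective throughput = 10 * (1 - 5/100) = 9.5 Mbps
File size in Mb = 341 * 8 = 2728 Mb
Time = 2728 / 9.5
Time = 287.1579 seconds


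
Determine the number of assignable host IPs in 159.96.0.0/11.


Host bits = 32 - 11 = 21
Total addresses = 2^21 = 2097152
Usable = total - 2 (network and broadcast)
Usable hosts: 2097150


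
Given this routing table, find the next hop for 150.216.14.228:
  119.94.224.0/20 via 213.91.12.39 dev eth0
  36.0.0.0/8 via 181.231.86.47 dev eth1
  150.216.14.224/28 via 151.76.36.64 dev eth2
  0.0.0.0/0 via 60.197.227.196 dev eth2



Longest prefix match for 150.216.14.228:
  /20 119.94.224.0: no
  /8 36.0.0.0: no
  /28 150.216.14.224: MATCH
  /0 0.0.0.0: MATCH
Selected: next-hop 151.76.36.64 via eth2 (matched /28)


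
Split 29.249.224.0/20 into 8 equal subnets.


New prefix = 20 + 3 = 23
Each subnet has 512 addresses
  29.249.224.0/23
  29.249.226.0/23
  29.249.228.0/23
  29.249.230.0/23
  29.249.232.0/23
  29.249.234.0/23
  29.249.236.0/23
  29.249.238.0/23
Subnets: 29.249.224.0/23, 29.249.226.0/23, 29.249.228.0/23, 29.249.230.0/23, 29.249.232.0/23, 29.249.234.0/23, 29.249.236.0/23, 29.249.238.0/23


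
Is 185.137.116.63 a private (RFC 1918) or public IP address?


RFC 1918 private ranges:
  10.0.0.0/8 (10.0.0.0 - 10.255.255.255)
  172.16.0.0/12 (172.16.0.0 - 172.31.255.255)
  192.168.0.0/16 (192.168.0.0 - 192.168.255.255)
Public (not in any RFC 1918 range)


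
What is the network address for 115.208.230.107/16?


IP:   01110011.11010000.11100110.01101011
Mask: 11111111.11111111.00000000.00000000
AND operation:
Net:  01110011.11010000.00000000.00000000
Network: 115.208.0.0/16


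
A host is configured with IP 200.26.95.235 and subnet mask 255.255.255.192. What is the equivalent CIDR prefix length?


Binary: 11111111.11111111.11111111.11000000
Count leading 1s
Prefix: /26


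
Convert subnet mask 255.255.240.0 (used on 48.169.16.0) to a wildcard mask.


Subnet mask: 255.255.240.0
Wildcard = 255.255.255.255 - subnet mask
255 - 255 = 0
255 - 255 = 0
255 - 240 = 15
255 - 0 = 255
Wildcard: 0.0.15.255


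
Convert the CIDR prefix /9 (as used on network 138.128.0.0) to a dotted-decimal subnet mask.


/9 means 9 network bits, 23 host bits
Binary: 11111111100000000000000000000000
Mask: 255.128.0.0


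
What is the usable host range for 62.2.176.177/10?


Network: 62.0.0.0
Broadcast: 62.63.255.255
First usable = network + 1
Last usable = broadcast - 1
Range: 62.0.0.1 to 62.63.255.254


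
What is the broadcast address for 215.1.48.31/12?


Network: 215.0.0.0/12
Host bits = 20
Set all host bits to 1:
Broadcast: 215.15.255.255


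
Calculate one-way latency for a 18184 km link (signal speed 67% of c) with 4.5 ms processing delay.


Speed = 0.67 * 3e5 km/s = 201000 km/s
Propagation delay = 18184 / 201000 = 0.0905 s = 90.4677 ms
Processing delay = 4.5 ms
Total one-way latency = 94.9677 ms


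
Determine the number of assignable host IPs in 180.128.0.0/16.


Host bits = 32 - 16 = 16
Total addresses = 2^16 = 65536
Usable = total - 2 (network and broadcast)
Usable hosts: 65534


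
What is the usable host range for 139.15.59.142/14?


Network: 139.12.0.0
Broadcast: 139.15.255.255
First usable = network + 1
Last usable = broadcast - 1
Range: 139.12.0.1 to 139.15.255.254


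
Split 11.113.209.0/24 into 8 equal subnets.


New prefix = 24 + 3 = 27
Each subnet has 32 addresses
  11.113.209.0/27
  11.113.209.32/27
  11.113.209.64/27
  11.113.209.96/27
  11.113.209.128/27
  11.113.209.160/27
  11.113.209.192/27
  11.113.209.224/27
Subnets: 11.113.209.0/27, 11.113.209.32/27, 11.113.209.64/27, 11.113.209.96/27, 11.113.209.128/27, 11.113.209.160/27, 11.113.209.192/27, 11.113.209.224/27


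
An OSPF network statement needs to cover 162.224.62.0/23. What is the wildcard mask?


Subnet mask: 255.255.254.0
Wildcard = 255.255.255.255 - subnet mask
255 - 255 = 0
255 - 255 = 0
255 - 254 = 1
255 - 0 = 255
Wildcard: 0.0.1.255


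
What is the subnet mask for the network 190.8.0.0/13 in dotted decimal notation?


/13 means 13 network bits, 19 host bits
Binary: 11111111111110000000000000000000
Mask: 255.248.0.0


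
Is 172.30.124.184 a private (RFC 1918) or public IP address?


RFC 1918 private ranges:
  10.0.0.0/8 (10.0.0.0 - 10.255.255.255)
  172.16.0.0/12 (172.16.0.0 - 172.31.255.255)
  192.168.0.0/16 (192.168.0.0 - 192.168.255.255)
Private (in 172.16.0.0/12)


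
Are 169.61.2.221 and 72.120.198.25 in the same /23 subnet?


Mask: 255.255.254.0
169.61.2.221 AND mask = 169.61.2.0
72.120.198.25 AND mask = 72.120.198.0
No, different subnets (169.61.2.0 vs 72.120.198.0)


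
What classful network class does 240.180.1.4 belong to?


First octet: 240
Binary: 11110000
1111xxxx -> Class E (240-255)
Class E (reserved), default mask N/A


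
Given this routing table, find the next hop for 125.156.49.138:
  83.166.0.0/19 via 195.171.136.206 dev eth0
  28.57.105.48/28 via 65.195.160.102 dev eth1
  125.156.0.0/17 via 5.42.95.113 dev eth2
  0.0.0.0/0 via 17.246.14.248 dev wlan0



Longest prefix match for 125.156.49.138:
  /19 83.166.0.0: no
  /28 28.57.105.48: no
  /17 125.156.0.0: MATCH
  /0 0.0.0.0: MATCH
Selected: next-hop 5.42.95.113 via eth2 (matched /17)


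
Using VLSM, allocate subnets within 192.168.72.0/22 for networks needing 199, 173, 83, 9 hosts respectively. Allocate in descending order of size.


199 hosts -> /24 (254 usable): 192.168.72.0/24
173 hosts -> /24 (254 usable): 192.168.73.0/24
83 hosts -> /25 (126 usable): 192.168.74.0/25
9 hosts -> /28 (14 usable): 192.168.74.128/28
Allocation: 192.168.72.0/24 (199 hosts, 254 usable); 192.168.73.0/24 (173 hosts, 254 usable); 192.168.74.0/25 (83 hosts, 126 usable); 192.168.74.128/28 (9 hosts, 14 usable)


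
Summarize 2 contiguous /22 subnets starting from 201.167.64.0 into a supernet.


Original prefix: /22
Number of subnets: 2 = 2^1
New prefix = 22 - 1 = 21
Supernet: 201.167.64.0/21


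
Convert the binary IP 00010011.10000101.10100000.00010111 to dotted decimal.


00010011 = 19
10000101 = 133
10100000 = 160
00010111 = 23
IP: 19.133.160.23


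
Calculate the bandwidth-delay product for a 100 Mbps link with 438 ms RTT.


BDP = bandwidth * RTT
= 100 Mbps * 438 ms
= 100 * 1e6 * 438 / 1000 bits
= 43800000 bits
= 5475000 bytes
= 5346.6797 KB
BDP = 43800000 bits (5475000 bytes)


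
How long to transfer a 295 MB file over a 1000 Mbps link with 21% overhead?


Effective throughput = 1000 * (1 - 21/100) = 790 Mbps
File size in Mb = 295 * 8 = 2360 Mb
Time = 2360 / 790
Time = 2.9873 seconds


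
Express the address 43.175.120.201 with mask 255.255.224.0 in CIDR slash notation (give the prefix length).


Binary: 11111111.11111111.11100000.00000000
Count leading 1s
Prefix: /19


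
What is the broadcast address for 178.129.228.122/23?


Network: 178.129.228.0/23
Host bits = 9
Set all host bits to 1:
Broadcast: 178.129.229.255


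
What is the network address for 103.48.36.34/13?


IP:   01100111.00110000.00100100.00100010
Mask: 11111111.11111000.00000000.00000000
AND operation:
Net:  01100111.00110000.00000000.00000000
Network: 103.48.0.0/13


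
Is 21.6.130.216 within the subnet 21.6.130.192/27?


Subnet network: 21.6.130.192
Test IP AND mask: 21.6.130.192
Yes, 21.6.130.216 is in 21.6.130.192/27


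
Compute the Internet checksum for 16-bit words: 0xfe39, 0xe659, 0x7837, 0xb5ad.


Sum all words (with carry folding):
+ 0xfe39 = 0xfe39
+ 0xe659 = 0xe493
+ 0x7837 = 0x5ccb
+ 0xb5ad = 0x1279
One's complement: ~0x1279
Checksum = 0xed86


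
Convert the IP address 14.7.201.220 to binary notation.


14 = 00001110
7 = 00000111
201 = 11001001
220 = 11011100
Binary: 00001110.00000111.11001001.11011100


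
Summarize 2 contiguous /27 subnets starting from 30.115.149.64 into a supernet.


Original prefix: /27
Number of subnets: 2 = 2^1
New prefix = 27 - 1 = 26
Supernet: 30.115.149.64/26


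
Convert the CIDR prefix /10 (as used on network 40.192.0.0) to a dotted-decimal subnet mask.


/10 means 10 network bits, 22 host bits
Binary: 11111111110000000000000000000000
Mask: 255.192.0.0


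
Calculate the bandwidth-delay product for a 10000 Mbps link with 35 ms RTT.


BDP = bandwidth * RTT
= 10000 Mbps * 35 ms
= 10000 * 1e6 * 35 / 1000 bits
= 350000000 bits
= 43750000 bytes
= 42724.6094 KB
BDP = 350000000 bits (43750000 bytes)


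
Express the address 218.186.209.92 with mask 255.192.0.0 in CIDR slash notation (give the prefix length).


Binary: 11111111.11000000.00000000.00000000
Count leading 1s
Prefix: /10


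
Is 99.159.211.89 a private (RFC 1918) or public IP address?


RFC 1918 private ranges:
  10.0.0.0/8 (10.0.0.0 - 10.255.255.255)
  172.16.0.0/12 (172.16.0.0 - 172.31.255.255)
  192.168.0.0/16 (192.168.0.0 - 192.168.255.255)
Public (not in any RFC 1918 range)


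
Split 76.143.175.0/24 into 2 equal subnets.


New prefix = 24 + 1 = 25
Each subnet has 128 addresses
  76.143.175.0/25
  76.143.175.128/25
Subnets: 76.143.175.0/25, 76.143.175.128/25


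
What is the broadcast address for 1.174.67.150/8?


Network: 1.0.0.0/8
Host bits = 24
Set all host bits to 1:
Broadcast: 1.255.255.255


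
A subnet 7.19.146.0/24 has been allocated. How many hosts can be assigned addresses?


Host bits = 32 - 24 = 8
Total addresses = 2^8 = 256
Usable = total - 2 (network and broadcast)
Usable hosts: 254


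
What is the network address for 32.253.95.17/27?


IP:   00100000.11111101.01011111.00010001
Mask: 11111111.11111111.11111111.11100000
AND operation:
Net:  00100000.11111101.01011111.00000000
Network: 32.253.95.0/27


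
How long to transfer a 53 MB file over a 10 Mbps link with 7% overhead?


Effective throughput = 10 * (1 - 7/100) = 9.3 Mbps
File size in Mb = 53 * 8 = 424 Mb
Time = 424 / 9.3
Time = 45.5914 seconds


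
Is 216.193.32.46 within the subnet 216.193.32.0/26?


Subnet network: 216.193.32.0
Test IP AND mask: 216.193.32.0
Yes, 216.193.32.46 is in 216.193.32.0/26


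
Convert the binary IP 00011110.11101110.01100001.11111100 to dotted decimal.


00011110 = 30
11101110 = 238
01100001 = 97
11111100 = 252
IP: 30.238.97.252


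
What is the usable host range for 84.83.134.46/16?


Network: 84.83.0.0
Broadcast: 84.83.255.255
First usable = network + 1
Last usable = broadcast - 1
Range: 84.83.0.1 to 84.83.255.254


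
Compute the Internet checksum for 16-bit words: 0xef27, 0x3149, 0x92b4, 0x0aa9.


Sum all words (with carry folding):
+ 0xef27 = 0xef27
+ 0x3149 = 0x2071
+ 0x92b4 = 0xb325
+ 0x0aa9 = 0xbdce
One's complement: ~0xbdce
Checksum = 0x4231


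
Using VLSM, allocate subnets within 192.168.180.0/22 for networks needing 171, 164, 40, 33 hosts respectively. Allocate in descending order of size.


171 hosts -> /24 (254 usable): 192.168.180.0/24
164 hosts -> /24 (254 usable): 192.168.181.0/24
40 hosts -> /26 (62 usable): 192.168.182.0/26
33 hosts -> /26 (62 usable): 192.168.182.64/26
Allocation: 192.168.180.0/24 (171 hosts, 254 usable); 192.168.181.0/24 (164 hosts, 254 usable); 192.168.182.0/26 (40 hosts, 62 usable); 192.168.182.64/26 (33 hosts, 62 usable)


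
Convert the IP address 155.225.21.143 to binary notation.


155 = 10011011
225 = 11100001
21 = 00010101
143 = 10001111
Binary: 10011011.11100001.00010101.10001111


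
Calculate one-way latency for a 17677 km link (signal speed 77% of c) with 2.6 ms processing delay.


Speed = 0.77 * 3e5 km/s = 231000 km/s
Propagation delay = 17677 / 231000 = 0.0765 s = 76.5238 ms
Processing delay = 2.6 ms
Total one-way latency = 79.1238 ms


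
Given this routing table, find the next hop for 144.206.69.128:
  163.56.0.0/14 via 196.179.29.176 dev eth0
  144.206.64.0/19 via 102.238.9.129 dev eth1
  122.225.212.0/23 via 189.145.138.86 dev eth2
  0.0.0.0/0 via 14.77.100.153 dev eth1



Longest prefix match for 144.206.69.128:
  /14 163.56.0.0: no
  /19 144.206.64.0: MATCH
  /23 122.225.212.0: no
  /0 0.0.0.0: MATCH
Selected: next-hop 102.238.9.129 via eth1 (matched /19)


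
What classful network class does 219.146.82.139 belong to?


First octet: 219
Binary: 11011011
110xxxxx -> Class C (192-223)
Class C, default mask 255.255.255.0 (/24)


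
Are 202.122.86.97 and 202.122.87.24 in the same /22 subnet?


Mask: 255.255.252.0
202.122.86.97 AND mask = 202.122.84.0
202.122.87.24 AND mask = 202.122.84.0
Yes, same subnet (202.122.84.0)


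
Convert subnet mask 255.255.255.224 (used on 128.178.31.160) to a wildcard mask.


Subnet mask: 255.255.255.224
Wildcard = 255.255.255.255 - subnet mask
255 - 255 = 0
255 - 255 = 0
255 - 255 = 0
255 - 224 = 31
Wildcard: 0.0.0.31


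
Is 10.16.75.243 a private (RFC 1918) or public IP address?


RFC 1918 private ranges:
  10.0.0.0/8 (10.0.0.0 - 10.255.255.255)
  172.16.0.0/12 (172.16.0.0 - 172.31.255.255)
  192.168.0.0/16 (192.168.0.0 - 192.168.255.255)
Private (in 10.0.0.0/8)


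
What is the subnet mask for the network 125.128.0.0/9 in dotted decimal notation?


/9 means 9 network bits, 23 host bits
Binary: 11111111100000000000000000000000
Mask: 255.128.0.0


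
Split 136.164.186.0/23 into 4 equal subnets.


New prefix = 23 + 2 = 25
Each subnet has 128 addresses
  136.164.186.0/25
  136.164.186.128/25
  136.164.187.0/25
  136.164.187.128/25
Subnets: 136.164.186.0/25, 136.164.186.128/25, 136.164.187.0/25, 136.164.187.128/25


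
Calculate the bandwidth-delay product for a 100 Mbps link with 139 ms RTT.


BDP = bandwidth * RTT
= 100 Mbps * 139 ms
= 100 * 1e6 * 139 / 1000 bits
= 13900000 bits
= 1737500 bytes
= 1696.7773 KB
BDP = 13900000 bits (1737500 bytes)


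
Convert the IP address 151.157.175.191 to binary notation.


151 = 10010111
157 = 10011101
175 = 10101111
191 = 10111111
Binary: 10010111.10011101.10101111.10111111


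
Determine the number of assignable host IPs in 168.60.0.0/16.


Host bits = 32 - 16 = 16
Total addresses = 2^16 = 65536
Usable = total - 2 (network and broadcast)
Usable hosts: 65534


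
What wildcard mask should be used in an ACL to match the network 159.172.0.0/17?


Subnet mask: 255.255.128.0
Wildcard = 255.255.255.255 - subnet mask
255 - 255 = 0
255 - 255 = 0
255 - 128 = 127
255 - 0 = 255
Wildcard: 0.0.127.255


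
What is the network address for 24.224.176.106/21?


IP:   00011000.11100000.10110000.01101010
Mask: 11111111.11111111.11111000.00000000
AND operation:
Net:  00011000.11100000.10110000.00000000
Network: 24.224.176.0/21


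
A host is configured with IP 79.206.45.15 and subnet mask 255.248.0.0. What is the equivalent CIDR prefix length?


Binary: 11111111.11111000.00000000.00000000
Count leading 1s
Prefix: /13


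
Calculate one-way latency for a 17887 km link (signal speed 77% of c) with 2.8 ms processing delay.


Speed = 0.77 * 3e5 km/s = 231000 km/s
Propagation delay = 17887 / 231000 = 0.0774 s = 77.4329 ms
Processing delay = 2.8 ms
Total one-way latency = 80.2329 ms


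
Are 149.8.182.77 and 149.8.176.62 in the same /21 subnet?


Mask: 255.255.248.0
149.8.182.77 AND mask = 149.8.176.0
149.8.176.62 AND mask = 149.8.176.0
Yes, same subnet (149.8.176.0)


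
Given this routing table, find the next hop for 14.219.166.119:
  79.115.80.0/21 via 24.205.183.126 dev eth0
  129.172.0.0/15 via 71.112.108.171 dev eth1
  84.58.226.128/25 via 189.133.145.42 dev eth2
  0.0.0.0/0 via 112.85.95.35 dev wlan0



Longest prefix match for 14.219.166.119:
  /21 79.115.80.0: no
  /15 129.172.0.0: no
  /25 84.58.226.128: no
  /0 0.0.0.0: MATCH
Selected: next-hop 112.85.95.35 via wlan0 (matched /0)


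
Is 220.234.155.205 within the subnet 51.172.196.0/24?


Subnet network: 51.172.196.0
Test IP AND mask: 220.234.155.0
No, 220.234.155.205 is not in 51.172.196.0/24


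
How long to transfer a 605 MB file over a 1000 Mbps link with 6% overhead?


Effective throughput = 1000 * (1 - 6/100) = 940 Mbps
File size in Mb = 605 * 8 = 4840 Mb
Time = 4840 / 940
Time = 5.1489 seconds


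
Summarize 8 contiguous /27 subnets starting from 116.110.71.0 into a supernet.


Original prefix: /27
Number of subnets: 8 = 2^3
New prefix = 27 - 3 = 24
Supernet: 116.110.71.0/24


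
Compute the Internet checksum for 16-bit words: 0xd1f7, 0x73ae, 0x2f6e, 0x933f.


Sum all words (with carry folding):
+ 0xd1f7 = 0xd1f7
+ 0x73ae = 0x45a6
+ 0x2f6e = 0x7514
+ 0x933f = 0x0854
One's complement: ~0x0854
Checksum = 0xf7ab


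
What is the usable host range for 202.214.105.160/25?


Network: 202.214.105.128
Broadcast: 202.214.105.255
First usable = network + 1
Last usable = broadcast - 1
Range: 202.214.105.129 to 202.214.105.254


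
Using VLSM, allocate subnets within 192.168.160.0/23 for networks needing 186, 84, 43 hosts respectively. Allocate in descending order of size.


186 hosts -> /24 (254 usable): 192.168.160.0/24
84 hosts -> /25 (126 usable): 192.168.161.0/25
43 hosts -> /26 (62 usable): 192.168.161.128/26
Allocation: 192.168.160.0/24 (186 hosts, 254 usable); 192.168.161.0/25 (84 hosts, 126 usable); 192.168.161.128/26 (43 hosts, 62 usable)


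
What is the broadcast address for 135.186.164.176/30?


Network: 135.186.164.176/30
Host bits = 2
Set all host bits to 1:
Broadcast: 135.186.164.179


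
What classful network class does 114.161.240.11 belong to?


First octet: 114
Binary: 01110010
0xxxxxxx -> Class A (1-126)
Class A, default mask 255.0.0.0 (/8)


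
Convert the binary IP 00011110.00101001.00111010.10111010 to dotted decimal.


00011110 = 30
00101001 = 41
00111010 = 58
10111010 = 186
IP: 30.41.58.186


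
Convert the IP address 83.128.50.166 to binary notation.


83 = 01010011
128 = 10000000
50 = 00110010
166 = 10100110
Binary: 01010011.10000000.00110010.10100110
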